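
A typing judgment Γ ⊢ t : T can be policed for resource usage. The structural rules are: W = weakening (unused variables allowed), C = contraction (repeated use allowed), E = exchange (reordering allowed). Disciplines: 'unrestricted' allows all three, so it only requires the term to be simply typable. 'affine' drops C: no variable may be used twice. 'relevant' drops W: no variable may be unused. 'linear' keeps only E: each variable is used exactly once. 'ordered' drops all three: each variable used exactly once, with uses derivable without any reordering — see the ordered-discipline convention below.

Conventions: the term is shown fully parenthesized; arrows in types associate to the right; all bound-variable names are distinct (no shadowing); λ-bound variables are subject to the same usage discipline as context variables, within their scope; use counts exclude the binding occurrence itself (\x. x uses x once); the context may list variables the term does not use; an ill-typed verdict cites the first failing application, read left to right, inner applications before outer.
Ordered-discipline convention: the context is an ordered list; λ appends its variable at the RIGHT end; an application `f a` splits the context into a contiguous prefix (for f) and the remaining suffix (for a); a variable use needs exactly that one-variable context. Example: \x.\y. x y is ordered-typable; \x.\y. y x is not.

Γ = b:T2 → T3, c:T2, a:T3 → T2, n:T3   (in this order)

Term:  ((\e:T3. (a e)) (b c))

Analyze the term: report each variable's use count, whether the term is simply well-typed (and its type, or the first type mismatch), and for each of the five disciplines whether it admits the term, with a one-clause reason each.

use counts: b: 1; c: 1; a: 1; n: 0; e (bound): 1
uses in reading order: a, e, b, c
typing: ✓ — T2
ordered ✗ (n left unused)
linear ✗ (n left unused)
affine ✓ (at most one use each (b, c, a, n, e))
relevant ✗ (n left unused)
unrestricted ✓ (well-typed at T2; no restrictions here)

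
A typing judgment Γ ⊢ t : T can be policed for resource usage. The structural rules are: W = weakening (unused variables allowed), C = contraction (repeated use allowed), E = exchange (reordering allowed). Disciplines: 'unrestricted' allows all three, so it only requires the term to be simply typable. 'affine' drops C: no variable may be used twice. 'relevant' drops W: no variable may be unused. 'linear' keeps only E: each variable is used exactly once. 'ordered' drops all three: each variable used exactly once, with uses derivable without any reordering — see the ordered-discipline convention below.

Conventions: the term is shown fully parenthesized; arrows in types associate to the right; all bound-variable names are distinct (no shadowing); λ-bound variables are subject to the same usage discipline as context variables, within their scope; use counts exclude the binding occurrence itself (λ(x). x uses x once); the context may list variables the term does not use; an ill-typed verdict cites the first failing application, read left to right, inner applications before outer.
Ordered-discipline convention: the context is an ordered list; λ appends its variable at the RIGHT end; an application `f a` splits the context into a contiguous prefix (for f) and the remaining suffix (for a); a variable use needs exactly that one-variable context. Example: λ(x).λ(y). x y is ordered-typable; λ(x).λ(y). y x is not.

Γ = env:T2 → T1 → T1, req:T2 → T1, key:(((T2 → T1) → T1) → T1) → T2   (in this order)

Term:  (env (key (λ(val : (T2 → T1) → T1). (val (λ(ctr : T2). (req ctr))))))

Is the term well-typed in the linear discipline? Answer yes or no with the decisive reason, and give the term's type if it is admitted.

yes — exactly-once usage across env, req, key, val, ctr; term : T1 → T1
use counts: env: 1; req: 1; key: 1; val (bound): 1; ctr (bound): 1
order of uses: env, key, val, req, ctr
typing: well-typed — term : T1 → T1
all disciplines: ordered ✗, linear ✓, affine ✓, relevant ✓, unrestricted ✓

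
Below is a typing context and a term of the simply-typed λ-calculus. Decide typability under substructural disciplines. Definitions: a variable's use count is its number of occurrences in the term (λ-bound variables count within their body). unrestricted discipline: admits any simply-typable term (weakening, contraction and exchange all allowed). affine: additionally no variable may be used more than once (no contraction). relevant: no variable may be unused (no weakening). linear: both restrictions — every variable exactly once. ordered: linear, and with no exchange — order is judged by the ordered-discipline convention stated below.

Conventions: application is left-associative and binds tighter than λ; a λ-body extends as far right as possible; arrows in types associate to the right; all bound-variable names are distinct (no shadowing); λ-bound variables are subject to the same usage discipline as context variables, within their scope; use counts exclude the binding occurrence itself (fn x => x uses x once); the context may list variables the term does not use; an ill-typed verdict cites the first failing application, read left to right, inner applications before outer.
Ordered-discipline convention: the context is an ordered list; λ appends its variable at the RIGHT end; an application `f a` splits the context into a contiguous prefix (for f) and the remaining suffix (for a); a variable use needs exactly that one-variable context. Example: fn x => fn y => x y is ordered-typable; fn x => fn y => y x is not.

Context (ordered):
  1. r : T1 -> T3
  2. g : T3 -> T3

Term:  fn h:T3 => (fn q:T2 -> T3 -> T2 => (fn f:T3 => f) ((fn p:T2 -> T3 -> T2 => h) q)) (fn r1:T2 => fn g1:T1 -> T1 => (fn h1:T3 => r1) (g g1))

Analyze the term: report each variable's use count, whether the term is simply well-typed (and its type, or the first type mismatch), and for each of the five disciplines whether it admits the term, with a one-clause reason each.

use counts: r: 0×; g: 1×; h [bound]: 1×; q [bound]: 1×; f [bound]: 1×; p [bound]: 0×; r1 [bound]: 1×; g1 [bound]: 1×; h1 [bound]: 0×
uses in reading order: f, h, q, r1, g, g1
typing: ill-typed: an application expects T3 but receives T1 -> T1
ordered ✗ (the type mismatch rejects it)
linear ✗ (not simply typable)
affine ✗ (fails simple typing)
relevant ✗ (a type mismatch blocks all five)
unrestricted ✗ (the type mismatch rejects it)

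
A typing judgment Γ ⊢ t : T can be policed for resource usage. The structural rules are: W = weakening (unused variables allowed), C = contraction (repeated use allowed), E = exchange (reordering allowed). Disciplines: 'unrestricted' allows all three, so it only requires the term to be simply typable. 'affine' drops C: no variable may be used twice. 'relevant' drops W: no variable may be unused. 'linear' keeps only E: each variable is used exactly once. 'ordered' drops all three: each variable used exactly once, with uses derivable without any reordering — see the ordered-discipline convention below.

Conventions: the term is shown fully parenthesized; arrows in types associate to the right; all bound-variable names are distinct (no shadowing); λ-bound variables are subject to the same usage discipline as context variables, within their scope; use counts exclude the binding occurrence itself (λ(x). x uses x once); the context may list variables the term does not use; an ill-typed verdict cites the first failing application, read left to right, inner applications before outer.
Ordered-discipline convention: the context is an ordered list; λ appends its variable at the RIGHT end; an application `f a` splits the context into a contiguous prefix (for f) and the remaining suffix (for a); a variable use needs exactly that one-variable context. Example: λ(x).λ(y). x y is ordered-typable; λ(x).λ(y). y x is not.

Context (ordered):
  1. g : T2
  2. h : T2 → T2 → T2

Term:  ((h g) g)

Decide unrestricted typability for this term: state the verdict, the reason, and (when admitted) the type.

yes — typability at T2 is all that's needed; term : T2
counts: g: 2×, h: 1×
use order (left to right): h, g, g
typing: the term checks, with type T2
summary: ordered ✗ · linear ✗ · affine ✗ · relevant ✓ · unrestricted ✓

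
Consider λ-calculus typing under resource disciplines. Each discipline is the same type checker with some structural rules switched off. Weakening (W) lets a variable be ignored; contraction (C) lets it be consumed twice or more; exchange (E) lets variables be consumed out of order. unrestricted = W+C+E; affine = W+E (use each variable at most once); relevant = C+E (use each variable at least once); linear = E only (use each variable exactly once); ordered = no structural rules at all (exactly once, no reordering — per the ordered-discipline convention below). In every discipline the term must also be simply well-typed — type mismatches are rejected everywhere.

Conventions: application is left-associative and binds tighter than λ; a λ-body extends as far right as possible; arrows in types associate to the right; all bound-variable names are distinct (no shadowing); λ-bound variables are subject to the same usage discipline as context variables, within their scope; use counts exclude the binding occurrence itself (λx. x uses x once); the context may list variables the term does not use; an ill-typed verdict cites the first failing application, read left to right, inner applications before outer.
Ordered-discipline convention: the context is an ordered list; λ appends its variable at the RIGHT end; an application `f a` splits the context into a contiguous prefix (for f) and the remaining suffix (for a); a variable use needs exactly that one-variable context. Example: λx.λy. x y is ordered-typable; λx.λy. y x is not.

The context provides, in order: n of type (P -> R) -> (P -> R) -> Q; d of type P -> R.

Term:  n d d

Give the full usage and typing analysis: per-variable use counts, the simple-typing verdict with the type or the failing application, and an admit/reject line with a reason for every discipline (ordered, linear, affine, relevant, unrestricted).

usage: n=1; d=2
left-to-right use order: n, d, d
typing: well-typed at Q
ordered: ✗ — d ×2 used more than once (contraction)
linear: ✗ — d ×2 used more than once (contraction)
affine: ✗ — d ×2 used more than once (contraction)
relevant: ✓ — none of n, d goes unused
unrestricted: ✓ — typability at Q is all that's needed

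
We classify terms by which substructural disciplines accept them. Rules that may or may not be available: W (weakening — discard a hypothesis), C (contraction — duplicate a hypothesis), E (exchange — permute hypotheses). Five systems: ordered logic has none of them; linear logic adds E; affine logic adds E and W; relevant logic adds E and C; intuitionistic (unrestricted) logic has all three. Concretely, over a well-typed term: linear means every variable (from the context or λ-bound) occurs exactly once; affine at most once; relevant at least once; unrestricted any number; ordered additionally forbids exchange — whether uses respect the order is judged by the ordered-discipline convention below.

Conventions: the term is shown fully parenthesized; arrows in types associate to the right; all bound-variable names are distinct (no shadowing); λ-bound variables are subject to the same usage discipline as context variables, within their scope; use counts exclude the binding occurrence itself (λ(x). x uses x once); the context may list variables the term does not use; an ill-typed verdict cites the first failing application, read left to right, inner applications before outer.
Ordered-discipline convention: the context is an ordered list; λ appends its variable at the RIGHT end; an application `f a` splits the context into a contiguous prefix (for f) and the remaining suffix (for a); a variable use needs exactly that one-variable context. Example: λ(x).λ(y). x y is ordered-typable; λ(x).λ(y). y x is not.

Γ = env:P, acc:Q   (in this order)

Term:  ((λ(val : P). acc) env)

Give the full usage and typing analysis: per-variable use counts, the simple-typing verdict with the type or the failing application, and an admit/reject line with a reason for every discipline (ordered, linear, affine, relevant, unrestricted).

variable uses: env ×1; acc ×1; val (λ-bound) ×0
order of uses: acc, env
typing: ✓ — Q
ordered ✗ (needs weakening: val unused)
linear ✗ (needs weakening: val unused)
affine ✓ (at most one use each (env, acc, val))
relevant ✗ (needs weakening: val unused)
unrestricted ✓ (well-typed at Q; no restrictions here)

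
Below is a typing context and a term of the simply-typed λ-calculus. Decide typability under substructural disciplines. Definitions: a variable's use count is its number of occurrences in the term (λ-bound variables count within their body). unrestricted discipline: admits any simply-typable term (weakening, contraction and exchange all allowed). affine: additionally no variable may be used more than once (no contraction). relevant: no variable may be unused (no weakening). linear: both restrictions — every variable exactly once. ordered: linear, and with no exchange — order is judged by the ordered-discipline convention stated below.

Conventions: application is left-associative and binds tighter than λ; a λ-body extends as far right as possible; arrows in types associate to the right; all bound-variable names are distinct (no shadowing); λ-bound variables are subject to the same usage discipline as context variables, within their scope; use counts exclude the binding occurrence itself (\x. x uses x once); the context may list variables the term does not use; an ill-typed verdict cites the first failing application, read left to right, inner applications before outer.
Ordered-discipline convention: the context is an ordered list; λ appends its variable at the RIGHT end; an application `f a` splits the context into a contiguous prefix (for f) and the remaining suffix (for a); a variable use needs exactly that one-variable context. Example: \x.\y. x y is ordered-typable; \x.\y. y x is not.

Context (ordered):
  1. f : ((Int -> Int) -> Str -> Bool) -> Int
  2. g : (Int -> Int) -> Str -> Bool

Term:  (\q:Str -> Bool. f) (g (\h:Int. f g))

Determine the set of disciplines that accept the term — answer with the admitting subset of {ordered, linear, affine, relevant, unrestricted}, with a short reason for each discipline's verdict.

admitted in: unrestricted
use counts: f ×2; g ×2; q [bound] ×0; h [bound] ×0
order of uses: f, g, f, g
typing: ✓ — ((Int -> Int) -> Str -> Bool) -> Int
ordered ✗ (repeated use of f ×2, g ×2; needs weakening: q, h unused)
linear ✗ (repeated use of f ×2, g ×2; needs weakening: q, h unused)
affine ✗ (repeated use of f ×2, g ×2)
relevant ✗ (needs weakening: q, h unused)
unrestricted ✓ (typability at ((Int -> Int) -> Str -> Bool) -> Int is all that's needed)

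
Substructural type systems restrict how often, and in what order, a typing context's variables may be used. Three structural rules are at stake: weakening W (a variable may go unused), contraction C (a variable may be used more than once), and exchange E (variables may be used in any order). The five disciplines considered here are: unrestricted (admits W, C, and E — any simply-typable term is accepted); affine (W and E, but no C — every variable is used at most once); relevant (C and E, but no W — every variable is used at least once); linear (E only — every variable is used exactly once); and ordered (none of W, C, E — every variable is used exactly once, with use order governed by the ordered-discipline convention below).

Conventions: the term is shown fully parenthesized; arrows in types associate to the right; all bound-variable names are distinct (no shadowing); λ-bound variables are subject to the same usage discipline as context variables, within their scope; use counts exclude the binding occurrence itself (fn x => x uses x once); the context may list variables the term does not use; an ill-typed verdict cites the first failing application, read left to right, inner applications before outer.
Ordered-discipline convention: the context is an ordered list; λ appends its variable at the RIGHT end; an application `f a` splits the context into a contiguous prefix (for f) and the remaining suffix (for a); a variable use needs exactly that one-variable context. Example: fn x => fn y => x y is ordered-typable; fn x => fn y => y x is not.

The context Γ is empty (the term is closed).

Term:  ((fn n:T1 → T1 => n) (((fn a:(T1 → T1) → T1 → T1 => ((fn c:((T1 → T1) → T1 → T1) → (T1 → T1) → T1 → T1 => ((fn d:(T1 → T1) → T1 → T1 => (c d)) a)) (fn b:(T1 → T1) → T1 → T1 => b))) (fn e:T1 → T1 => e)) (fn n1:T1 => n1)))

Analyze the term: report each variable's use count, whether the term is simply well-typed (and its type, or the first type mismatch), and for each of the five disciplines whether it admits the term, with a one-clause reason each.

variable uses: n [bound]: 1, a [bound]: 1, c [bound]: 1, d [bound]: 1, b [bound]: 1, e [bound]: 1, n1 [bound]: 1
order of uses: n, c, d, a, b, e, n1
typing: the term checks, with type T1 → T1
ordered: ✗, use order n, c, d, a, b, e, n1 needs exchange
linear: ✓, each of n, a, c, d, b, e, n1 used exactly once
affine: ✓, no duplicate uses among n, a, c, d, b, e, n1
relevant: ✓, at least one use each (n, a, c, d, b, e, n1)
unrestricted: ✓, typability at T1 → T1 is all that's needed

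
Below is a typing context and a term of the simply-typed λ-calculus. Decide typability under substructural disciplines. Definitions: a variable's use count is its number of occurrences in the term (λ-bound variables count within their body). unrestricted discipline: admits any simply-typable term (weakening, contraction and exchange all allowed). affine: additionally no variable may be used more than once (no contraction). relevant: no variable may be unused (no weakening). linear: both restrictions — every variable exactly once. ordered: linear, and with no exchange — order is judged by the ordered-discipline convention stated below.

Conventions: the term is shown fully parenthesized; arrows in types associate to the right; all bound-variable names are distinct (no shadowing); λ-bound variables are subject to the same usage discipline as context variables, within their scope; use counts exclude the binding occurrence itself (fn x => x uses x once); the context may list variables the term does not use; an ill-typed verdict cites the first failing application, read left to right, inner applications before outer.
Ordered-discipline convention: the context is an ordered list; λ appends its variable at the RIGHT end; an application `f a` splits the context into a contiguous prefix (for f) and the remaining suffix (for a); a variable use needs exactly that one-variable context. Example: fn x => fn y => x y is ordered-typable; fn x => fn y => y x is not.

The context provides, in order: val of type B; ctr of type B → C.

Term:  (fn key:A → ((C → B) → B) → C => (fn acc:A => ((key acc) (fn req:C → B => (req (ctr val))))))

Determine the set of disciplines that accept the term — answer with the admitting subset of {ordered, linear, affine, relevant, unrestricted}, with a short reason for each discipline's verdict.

admitting disciplines: linear, affine, relevant, unrestricted
variable uses: val ×1, ctr ×1, key (λ-bound) ×1, acc (λ-bound) ×1, req (λ-bound) ×1
order of uses: key, acc, req, ctr, val
typing: well-typed at (A → ((C → B) → B) → C) → A → C
ordered ✗ (no contiguous prefix/suffix split fits key, acc, req, ctr, val)
linear ✓ (single use per variable (val, ctr, key, acc, req))
affine ✓ (none of val, ctr, key, acc, req used more than once)
relevant ✓ (every one of val, ctr, key, acc, req appears)
unrestricted ✓ (typability at (A → ((C → B) → B) → C) → A → C is all that's needed)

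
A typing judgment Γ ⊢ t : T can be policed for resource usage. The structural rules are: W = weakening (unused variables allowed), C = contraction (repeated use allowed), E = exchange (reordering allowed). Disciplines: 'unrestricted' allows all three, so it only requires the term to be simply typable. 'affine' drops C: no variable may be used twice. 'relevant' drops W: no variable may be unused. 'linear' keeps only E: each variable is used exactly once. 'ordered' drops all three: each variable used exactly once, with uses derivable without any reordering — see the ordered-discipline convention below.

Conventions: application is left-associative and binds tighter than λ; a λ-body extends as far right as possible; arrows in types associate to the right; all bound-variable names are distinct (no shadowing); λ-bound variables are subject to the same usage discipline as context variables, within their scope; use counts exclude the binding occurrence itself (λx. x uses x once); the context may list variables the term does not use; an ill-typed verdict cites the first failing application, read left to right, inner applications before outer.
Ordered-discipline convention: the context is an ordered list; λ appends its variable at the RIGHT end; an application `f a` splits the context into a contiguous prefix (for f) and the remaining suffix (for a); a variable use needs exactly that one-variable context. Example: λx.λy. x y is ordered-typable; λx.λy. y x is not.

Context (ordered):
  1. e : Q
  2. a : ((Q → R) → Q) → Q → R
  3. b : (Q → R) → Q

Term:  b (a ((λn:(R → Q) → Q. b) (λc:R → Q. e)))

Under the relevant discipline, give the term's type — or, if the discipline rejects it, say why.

not well-typed under relevant — unused: n, c — weakening required
variable uses: e: 1×; a: 1×; b: 2×; n (bound): 0×; c (bound): 0×
uses in reading order: b, a, b, e
typing: well-typed at Q
summary: ordered ✗, linear ✗, affine ✗, relevant ✗, unrestricted ✓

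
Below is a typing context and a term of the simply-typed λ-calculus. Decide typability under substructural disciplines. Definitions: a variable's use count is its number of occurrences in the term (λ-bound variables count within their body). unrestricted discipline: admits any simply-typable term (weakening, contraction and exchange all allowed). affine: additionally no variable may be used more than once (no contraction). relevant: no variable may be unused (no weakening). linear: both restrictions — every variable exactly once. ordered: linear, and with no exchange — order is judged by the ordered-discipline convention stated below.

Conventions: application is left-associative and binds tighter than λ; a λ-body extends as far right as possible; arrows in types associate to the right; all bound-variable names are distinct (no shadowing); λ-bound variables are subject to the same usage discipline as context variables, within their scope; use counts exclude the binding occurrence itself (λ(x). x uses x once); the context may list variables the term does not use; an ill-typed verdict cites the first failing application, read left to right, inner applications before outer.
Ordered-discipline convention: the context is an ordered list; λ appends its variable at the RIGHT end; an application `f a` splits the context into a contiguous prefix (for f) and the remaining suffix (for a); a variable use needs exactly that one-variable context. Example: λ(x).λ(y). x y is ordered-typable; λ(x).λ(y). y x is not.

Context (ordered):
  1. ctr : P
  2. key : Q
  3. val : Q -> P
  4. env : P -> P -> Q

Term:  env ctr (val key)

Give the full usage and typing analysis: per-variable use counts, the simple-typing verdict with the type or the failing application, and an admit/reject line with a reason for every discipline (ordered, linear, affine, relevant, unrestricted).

usage: ctr: 1, key: 1, val: 1, env: 1
uses in reading order: env, ctr, val, key
typing: the term checks, with type Q
ordered ✗ (no contiguous prefix/suffix split fits env, ctr, val, key)
linear ✓ (exactly-once usage across ctr, key, val, env)
affine ✓ (ctr, key, val, env: no repeats, contraction unneeded)
relevant ✓ (ctr, key, val, env: all used, weakening unneeded)
unrestricted ✓ (typability at Q is all that's needed)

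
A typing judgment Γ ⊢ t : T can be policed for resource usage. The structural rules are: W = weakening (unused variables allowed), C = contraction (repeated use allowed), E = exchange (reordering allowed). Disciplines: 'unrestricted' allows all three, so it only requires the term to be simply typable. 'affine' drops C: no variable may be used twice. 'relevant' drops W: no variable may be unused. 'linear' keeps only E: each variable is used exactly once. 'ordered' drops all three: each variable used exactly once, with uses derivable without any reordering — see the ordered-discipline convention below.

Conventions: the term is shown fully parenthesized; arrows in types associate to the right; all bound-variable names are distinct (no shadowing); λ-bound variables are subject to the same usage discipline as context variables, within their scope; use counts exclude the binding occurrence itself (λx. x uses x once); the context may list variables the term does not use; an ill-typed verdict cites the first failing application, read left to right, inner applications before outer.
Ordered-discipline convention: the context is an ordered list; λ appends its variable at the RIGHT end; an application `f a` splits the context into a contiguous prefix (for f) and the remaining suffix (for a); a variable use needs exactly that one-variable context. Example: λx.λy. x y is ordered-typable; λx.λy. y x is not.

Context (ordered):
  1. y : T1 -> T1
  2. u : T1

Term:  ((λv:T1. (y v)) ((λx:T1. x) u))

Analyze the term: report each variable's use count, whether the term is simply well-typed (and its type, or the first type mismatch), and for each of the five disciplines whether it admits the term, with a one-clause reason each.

usage: y=1, u=1, v (bound)=1, x (bound)=1
uses in reading order: y, v, x, u
typing: well-typed at T1
ordered: ✓, one use each (y, u, v, x); ordered split holds
linear: ✓, single use per variable (y, u, v, x)
affine: ✓, at most one use each (y, u, v, x)
relevant: ✓, every one of y, u, v, x appears
unrestricted: ✓, simply typable at T1; W, C, E all held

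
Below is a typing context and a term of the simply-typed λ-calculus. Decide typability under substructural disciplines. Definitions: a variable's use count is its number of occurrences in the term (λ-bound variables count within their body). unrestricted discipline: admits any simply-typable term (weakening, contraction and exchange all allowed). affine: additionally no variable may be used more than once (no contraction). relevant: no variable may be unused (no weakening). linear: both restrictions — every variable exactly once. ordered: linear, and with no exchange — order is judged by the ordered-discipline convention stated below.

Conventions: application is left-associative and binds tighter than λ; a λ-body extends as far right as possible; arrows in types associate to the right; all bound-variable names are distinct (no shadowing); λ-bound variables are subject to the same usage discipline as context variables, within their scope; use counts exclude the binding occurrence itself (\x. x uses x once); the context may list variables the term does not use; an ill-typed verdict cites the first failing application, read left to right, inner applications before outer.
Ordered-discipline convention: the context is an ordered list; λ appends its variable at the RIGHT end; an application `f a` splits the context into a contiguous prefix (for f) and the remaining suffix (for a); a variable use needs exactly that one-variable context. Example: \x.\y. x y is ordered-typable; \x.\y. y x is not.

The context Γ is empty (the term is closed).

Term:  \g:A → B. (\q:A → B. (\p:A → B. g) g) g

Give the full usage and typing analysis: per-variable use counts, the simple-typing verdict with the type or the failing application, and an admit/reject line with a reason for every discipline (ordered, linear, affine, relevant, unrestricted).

usage: g (λ-bound) ×3; q (λ-bound) ×0; p (λ-bound) ×0
use order (left to right): g, g, g
typing: ✓ — (A → B) → A → B
ordered ✗ (repeated use of g ×3; q, p never used (weakening))
linear ✗ (repeated use of g ×3; q, p never used (weakening))
affine ✗ (repeated use of g ×3)
relevant ✗ (q, p never used (weakening))
unrestricted ✓ (simply typable at (A → B) → A → B; W, C, E all held)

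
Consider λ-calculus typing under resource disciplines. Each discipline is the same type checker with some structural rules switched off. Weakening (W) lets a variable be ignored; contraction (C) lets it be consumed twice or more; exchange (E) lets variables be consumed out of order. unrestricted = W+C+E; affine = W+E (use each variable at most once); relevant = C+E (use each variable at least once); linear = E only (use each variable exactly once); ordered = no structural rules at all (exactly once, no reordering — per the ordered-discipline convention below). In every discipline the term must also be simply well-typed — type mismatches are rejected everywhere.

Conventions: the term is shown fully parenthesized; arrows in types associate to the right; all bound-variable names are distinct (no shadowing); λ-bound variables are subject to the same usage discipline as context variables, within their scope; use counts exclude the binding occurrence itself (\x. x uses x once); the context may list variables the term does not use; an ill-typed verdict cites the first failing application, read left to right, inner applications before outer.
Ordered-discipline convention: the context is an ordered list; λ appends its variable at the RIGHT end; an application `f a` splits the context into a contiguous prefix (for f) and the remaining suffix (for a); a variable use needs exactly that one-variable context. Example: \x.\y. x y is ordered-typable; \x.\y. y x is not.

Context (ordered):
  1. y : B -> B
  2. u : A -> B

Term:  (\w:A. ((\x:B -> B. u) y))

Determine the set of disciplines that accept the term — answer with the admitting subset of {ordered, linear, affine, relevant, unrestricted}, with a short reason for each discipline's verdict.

accepted by: affine, unrestricted
use counts: y: 1; u: 1; w (λ-bound): 0; x (λ-bound): 0
use order (left to right): u, y
typing: ✓ — A -> A -> B
ordered ✗ (w, x never used (weakening))
linear ✗ (w, x never used (weakening))
affine ✓ (none of y, u, w, x used more than once)
relevant ✗ (w, x never used (weakening))
unrestricted ✓ (well-typed at A -> A -> B; no restrictions here)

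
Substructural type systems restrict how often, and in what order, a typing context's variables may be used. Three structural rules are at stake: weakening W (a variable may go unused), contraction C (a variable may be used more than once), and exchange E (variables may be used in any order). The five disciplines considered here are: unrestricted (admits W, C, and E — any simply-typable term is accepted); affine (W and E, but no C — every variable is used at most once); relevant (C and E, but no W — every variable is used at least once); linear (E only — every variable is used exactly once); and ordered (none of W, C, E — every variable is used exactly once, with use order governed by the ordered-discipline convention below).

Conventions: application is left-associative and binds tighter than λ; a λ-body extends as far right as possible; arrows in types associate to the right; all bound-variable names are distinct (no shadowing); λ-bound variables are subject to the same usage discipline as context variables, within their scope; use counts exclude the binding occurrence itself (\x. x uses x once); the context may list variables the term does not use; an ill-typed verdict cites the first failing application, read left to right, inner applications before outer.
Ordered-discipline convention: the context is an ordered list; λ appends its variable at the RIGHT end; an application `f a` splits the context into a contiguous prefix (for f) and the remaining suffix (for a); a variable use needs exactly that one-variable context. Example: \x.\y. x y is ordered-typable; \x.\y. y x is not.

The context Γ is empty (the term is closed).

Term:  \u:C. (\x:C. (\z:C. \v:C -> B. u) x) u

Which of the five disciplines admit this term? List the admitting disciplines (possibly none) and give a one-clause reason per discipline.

admitted by: unrestricted
counts: u (bound): 2, x (bound): 1, z (bound): 0, v (bound): 0
uses in reading order: u, x, u
typing: well-typed — term : C -> (C -> B) -> C
ordered ✗ (repeated use of u ×2; z, v never used (weakening))
linear ✗ (repeated use of u ×2; z, v never used (weakening))
affine ✗ (repeated use of u ×2)
relevant ✗ (z, v never used (weakening))
unrestricted ✓ (simply typable at C -> (C -> B) -> C; W, C, E all held)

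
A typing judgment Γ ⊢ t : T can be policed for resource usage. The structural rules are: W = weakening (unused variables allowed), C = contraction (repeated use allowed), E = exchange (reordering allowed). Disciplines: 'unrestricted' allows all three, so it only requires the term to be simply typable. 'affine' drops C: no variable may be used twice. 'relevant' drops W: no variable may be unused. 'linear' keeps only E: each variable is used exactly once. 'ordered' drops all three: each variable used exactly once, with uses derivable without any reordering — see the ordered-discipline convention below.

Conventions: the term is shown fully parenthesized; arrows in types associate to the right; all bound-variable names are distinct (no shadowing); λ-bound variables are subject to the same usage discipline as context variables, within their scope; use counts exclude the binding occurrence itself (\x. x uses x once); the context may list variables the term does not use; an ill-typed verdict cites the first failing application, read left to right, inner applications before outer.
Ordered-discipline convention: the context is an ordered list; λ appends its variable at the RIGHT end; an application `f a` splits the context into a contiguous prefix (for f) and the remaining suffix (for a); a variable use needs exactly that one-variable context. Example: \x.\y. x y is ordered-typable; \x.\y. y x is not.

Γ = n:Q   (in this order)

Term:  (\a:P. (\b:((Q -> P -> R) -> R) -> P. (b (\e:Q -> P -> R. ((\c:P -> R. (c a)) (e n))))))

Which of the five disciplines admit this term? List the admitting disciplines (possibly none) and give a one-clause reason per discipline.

accepted by: linear, affine, relevant, unrestricted
counts: n=1, a (λ-bound)=1, b (λ-bound)=1, e (λ-bound)=1, c (λ-bound)=1
order of uses: b, c, a, e, n
typing: the term checks, with type P -> (((Q -> P -> R) -> R) -> P) -> P
ordered: ✗, no ordered split (uses run b, c, a, e, n)
linear: ✓, exactly-once usage across n, a, b, e, c
affine: ✓, no duplicate uses among n, a, b, e, c
relevant: ✓, at least one use each (n, a, b, e, c)
unrestricted: ✓, well-typed at P -> (((Q -> P -> R) -> R) -> P) -> P; no restrictions here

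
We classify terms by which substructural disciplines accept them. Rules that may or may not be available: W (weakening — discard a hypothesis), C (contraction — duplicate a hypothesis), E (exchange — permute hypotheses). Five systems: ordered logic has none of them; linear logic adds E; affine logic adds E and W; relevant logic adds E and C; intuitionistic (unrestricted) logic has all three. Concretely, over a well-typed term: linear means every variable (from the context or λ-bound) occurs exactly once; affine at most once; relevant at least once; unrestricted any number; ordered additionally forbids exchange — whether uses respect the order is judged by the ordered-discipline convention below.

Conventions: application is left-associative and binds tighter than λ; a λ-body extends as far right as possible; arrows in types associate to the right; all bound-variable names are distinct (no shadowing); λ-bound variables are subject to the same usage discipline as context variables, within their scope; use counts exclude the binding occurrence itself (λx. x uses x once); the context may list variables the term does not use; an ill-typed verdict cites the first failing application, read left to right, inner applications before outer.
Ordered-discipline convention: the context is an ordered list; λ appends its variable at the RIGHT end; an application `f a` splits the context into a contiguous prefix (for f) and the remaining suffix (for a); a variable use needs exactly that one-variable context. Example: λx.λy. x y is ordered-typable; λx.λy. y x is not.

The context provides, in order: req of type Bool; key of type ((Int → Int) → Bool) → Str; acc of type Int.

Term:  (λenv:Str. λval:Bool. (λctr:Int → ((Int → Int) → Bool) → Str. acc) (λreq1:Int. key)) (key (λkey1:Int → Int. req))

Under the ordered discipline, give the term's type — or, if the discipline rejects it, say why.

not well-typed under ordered — uses contraction: key ×2; needs weakening: env, val, ctr, req1, key1 unused
use counts: req: 1, key: 2, acc: 1, env (bound): 0, val (bound): 0, ctr (bound): 0, req1 (bound): 0, key1 (bound): 0
use order (left to right): acc, key, key, req
typing: well-typed at Bool → Int
summary: ordered ✗, linear ✗, affine ✗, relevant ✗, unrestricted ✓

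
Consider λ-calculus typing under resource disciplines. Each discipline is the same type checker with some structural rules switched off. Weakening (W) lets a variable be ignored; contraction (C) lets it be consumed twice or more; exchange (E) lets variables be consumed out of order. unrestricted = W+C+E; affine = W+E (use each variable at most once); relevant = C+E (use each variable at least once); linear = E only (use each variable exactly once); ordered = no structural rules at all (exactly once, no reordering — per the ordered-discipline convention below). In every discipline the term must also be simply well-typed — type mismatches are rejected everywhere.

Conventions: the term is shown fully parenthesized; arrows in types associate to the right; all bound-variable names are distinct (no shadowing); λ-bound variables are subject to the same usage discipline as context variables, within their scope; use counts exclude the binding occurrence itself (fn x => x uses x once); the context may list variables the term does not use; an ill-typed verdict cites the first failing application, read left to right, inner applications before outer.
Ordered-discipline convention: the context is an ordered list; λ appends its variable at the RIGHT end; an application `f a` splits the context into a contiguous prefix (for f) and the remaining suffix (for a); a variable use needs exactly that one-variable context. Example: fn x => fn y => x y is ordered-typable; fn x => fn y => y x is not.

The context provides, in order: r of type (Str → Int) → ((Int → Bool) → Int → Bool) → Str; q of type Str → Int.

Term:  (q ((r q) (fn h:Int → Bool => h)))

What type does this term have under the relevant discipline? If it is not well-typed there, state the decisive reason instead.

term : Int
usage: r=1; q=2; h (bound)=1
order of uses: q, r, q, h
typing: ✓ — Int
across the five disciplines: ordered ✗ · linear ✗ · affine ✗ · relevant ✓ · unrestricted ✓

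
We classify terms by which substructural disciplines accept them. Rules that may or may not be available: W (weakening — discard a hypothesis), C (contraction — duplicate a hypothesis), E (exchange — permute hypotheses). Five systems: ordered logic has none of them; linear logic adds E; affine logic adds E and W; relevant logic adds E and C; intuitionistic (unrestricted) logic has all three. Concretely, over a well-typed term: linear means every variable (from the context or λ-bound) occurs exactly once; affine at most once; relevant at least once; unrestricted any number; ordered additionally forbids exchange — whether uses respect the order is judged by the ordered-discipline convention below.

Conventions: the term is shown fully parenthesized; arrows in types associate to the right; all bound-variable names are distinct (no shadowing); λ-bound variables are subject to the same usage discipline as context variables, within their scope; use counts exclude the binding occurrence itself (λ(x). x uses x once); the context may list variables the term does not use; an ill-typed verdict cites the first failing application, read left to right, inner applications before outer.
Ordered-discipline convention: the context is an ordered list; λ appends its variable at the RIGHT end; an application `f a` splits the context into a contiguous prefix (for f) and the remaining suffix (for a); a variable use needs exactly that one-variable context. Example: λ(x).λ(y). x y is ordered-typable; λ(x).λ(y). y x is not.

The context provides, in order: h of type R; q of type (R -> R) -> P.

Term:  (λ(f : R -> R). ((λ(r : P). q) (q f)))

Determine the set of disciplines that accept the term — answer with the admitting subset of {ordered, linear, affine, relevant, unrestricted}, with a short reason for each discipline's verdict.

admitted by: unrestricted
counts: h: 0×; q: 2×; f (λ-bound): 1×; r (λ-bound): 0×
use order (left to right): q, q, f
typing: well-typed at (R -> R) -> (R -> R) -> P
ordered: ✗, needs contraction — q ×2; needs weakening: h, r unused
linear: ✗, needs contraction — q ×2; needs weakening: h, r unused
affine: ✗, needs contraction — q ×2
relevant: ✗, needs weakening: h, r unused
unrestricted: ✓, type-checks ((R -> R) -> (R -> R) -> P) and nothing is barred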